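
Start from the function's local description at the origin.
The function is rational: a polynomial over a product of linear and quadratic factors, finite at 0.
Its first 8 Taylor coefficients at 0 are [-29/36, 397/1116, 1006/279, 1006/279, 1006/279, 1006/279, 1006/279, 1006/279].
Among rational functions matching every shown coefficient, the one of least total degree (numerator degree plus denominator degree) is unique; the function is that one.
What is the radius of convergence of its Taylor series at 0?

The radius of convergence is 1.

No rational of total degree below 3 reproduces all 8 coefficients; solving the [2/1] Pade equations on them gives f(d) = (-13*d**2/4 - 36*d/31 + 29/36)/(d - 1), whose expansion matches every shown term.
Denominator factor (d - 1): pole of order 1 at 1, modulus 1.
The radius of convergence is the smallest modulus among the singular points: 1.


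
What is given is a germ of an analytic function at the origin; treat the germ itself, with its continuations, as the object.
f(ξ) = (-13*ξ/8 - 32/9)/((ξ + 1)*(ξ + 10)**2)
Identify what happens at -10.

The denominator factor ξ + 10 vanishes at -10 and appears to the power 2; the numerator there equals 457/36, nonzero, and no other factor vanishes.
Hence a pole whose order is the multiplicity, 2.

The point is a pole of order 2.


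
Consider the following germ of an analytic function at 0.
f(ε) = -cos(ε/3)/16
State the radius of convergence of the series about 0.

The factor cos(ε/3) is entire and contributes no finite singular point.
The polynomial part has no poles.
No finite singular points: the Taylor series at 0 converges everywhere.

The radius of convergence is infinite.


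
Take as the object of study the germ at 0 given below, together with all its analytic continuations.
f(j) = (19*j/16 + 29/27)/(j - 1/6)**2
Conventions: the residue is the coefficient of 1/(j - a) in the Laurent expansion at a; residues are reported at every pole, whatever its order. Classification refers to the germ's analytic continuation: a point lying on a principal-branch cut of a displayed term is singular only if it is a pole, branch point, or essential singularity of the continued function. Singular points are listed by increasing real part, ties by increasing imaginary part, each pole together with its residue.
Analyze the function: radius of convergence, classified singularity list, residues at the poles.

Denominator factor (j - 1/6)^2: pole of order 2 at 1/6, modulus 1/6.
The radius of convergence is the smallest modulus among the singular points: 1/6.
At the order-2 pole 1/6 set g(j) = (j - (1/6))^2*f(j) = 19*j/16 + 29/27.
Order-2 pole: residue = g'(a); g'(1/6) = 19/16, so the residue is 19/16.

Radius of convergence at 0: 1/6.
At 1/6: a pole of order 2; residue 19/16.


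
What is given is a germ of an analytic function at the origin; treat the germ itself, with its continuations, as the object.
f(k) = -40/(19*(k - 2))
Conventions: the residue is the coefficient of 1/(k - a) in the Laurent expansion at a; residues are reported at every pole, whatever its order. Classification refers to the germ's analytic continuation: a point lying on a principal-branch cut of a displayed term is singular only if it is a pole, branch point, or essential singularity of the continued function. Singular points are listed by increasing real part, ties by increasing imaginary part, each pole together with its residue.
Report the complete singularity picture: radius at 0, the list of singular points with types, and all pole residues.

Denominator factor (k - 2): pole of order 1 at 2, modulus 2.
The radius of convergence is the smallest modulus among the singular points: 2.
At the order-1 pole 2 set g(k) = (k - (2))*f(k) = -40/19.
Simple pole: residue = g(a) at a = 2, which is -40/19.

Radius of convergence at 0: 2.
At 2: a pole of order 1; residue -40/19.


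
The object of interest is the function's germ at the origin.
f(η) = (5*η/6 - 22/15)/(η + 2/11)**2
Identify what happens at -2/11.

The point is a pole of order 2.

The denominator factor η + 2/11 vanishes at -2/11 and appears to the power 2; the numerator there equals -89/55, nonzero, and no other factor vanishes.
Hence a pole whose order is the multiplicity, 2.


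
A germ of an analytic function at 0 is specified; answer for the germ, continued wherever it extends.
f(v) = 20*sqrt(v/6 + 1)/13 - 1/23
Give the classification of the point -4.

The point is a regular point.

There is no denominator, hence no pole anywhere.
Branch term sqrt(1 - v/(-6)): argument at -4 is 1/3, nonzero, so -4 is not its branch point (a point on a principal cut is still regular for the continued germ).
So the germ continues analytically to -4.


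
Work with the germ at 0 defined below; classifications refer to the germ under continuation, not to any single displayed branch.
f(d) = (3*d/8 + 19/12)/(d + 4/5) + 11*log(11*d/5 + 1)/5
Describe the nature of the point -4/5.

The denominator factor d + 4/5 vanishes at -4/5 and appears to the power 1; the numerator there equals 77/60, nonzero, and no other factor vanishes.
The branch terms are analytic at this point.
Hence a pole whose order is the multiplicity, 1.

The point is a pole of order 1.


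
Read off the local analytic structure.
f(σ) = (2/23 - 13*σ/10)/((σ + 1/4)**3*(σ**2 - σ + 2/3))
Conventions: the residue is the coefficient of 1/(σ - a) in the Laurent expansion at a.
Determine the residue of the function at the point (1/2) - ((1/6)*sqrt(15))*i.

The residue is (8812656/11939645) - ((5062416/59698225)*sqrt(15))*i.

The factor σ**2 - σ + 2/3 splits as (σ - a)(σ - a') with a = (1/2) - ((1/6)*sqrt(15))*i, a' = (1/2) + ((1/6)*sqrt(15))*i. At the order-1 pole a set g(σ) = (σ - a)*f(σ) = [(2/23 - 13*σ/10)/(σ + 1/4)**3] / (σ - a').
Simple pole: residue = g(a) at a = (1/2) - ((1/6)*sqrt(15))*i, which is (8812656/11939645) - ((5062416/59698225)*sqrt(15))*i.


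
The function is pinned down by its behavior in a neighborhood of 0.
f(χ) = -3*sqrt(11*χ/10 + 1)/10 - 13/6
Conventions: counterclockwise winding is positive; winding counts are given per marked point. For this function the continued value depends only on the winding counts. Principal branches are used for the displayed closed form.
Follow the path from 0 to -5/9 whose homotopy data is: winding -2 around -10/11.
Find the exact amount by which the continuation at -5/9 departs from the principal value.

The rational part is single-valued and drops out of the difference; each branch term changes only by its own monodromy.
(-3/10)*sqrt(1 - χ/(-10/11)): winding -2 is even, the square root returns to the same sheet, contribution 0.
Summing the contributions at χ = -5/9 gives 0.

Continued minus principal equals 0.


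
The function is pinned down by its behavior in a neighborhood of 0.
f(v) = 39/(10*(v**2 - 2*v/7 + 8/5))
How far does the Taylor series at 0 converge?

The radius of convergence is (2/5)*sqrt(10).

Denominator factor (v**2 - 2*v/7 + 8/5): discriminant -1548/245, complex-conjugate roots (1/7) + ((3/35)*sqrt(215))*i and (1/7) - ((3/35)*sqrt(215))*i; poles of order 1, moduli (2/5)*sqrt(10) and (2/5)*sqrt(10).
The radius of convergence is the smallest modulus among the singular points: (2/5)*sqrt(10).


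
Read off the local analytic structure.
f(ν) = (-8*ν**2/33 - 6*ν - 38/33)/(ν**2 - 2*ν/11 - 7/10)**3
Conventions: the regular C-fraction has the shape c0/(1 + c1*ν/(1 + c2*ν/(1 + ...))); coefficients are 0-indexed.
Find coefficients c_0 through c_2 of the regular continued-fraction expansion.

Taylor coefficients (expand at 0): a_0 = 38000/11319, a_1 = 4322000/290521, a_2 = 189452000/67110351.
c0 = a_0 = 38000/11319. Peel one level at a time: if S = 1 + c*ν/S' with S'(0) = 1, then c is the ν-coefficient of S and S' = c*ν/(S - 1).
S_1 = c0/f = 1 + (-6483/1463)*ν + (40229495/2140369)*ν^2 + ...; c1 = -6483/1463.
S_2 = c1*ν/(S_1 - 1) = 1 + (40229495/9484629)*ν + ...; c2 = 40229495/9484629.

The regular C-fraction coefficients are [38000/11319, -6483/1463, 40229495/9484629].


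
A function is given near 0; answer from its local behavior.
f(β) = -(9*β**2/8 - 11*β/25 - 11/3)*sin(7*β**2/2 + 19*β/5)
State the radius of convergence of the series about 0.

The factor -sin(7*β**2/2 + 19*β/5) is entire and contributes no finite singular point.
The polynomial part has no poles.
No finite singular points: the Taylor series at 0 converges everywhere.

The radius of convergence is infinite.


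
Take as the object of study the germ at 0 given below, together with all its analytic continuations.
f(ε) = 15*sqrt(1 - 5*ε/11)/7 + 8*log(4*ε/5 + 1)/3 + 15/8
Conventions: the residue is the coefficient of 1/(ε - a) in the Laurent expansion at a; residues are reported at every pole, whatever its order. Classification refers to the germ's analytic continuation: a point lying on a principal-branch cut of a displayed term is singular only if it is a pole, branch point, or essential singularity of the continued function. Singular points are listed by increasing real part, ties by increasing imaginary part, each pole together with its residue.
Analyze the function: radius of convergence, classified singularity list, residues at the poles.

Radius of convergence at 0: 5/4.
At -5/4: a logarithmic branch point.
At 11/5: an algebraic (square-root) branch point.

Branch term (15/7)*sqrt(1 - ε/(11/5)): its argument vanishes at ε = 11/5, a square-root branch point, modulus 11/5.
Branch term (8/3)*log(1 - ε/(-5/4)): its argument vanishes at ε = -5/4, a logarithmic branch point, modulus 5/4.
The radius of convergence is the smallest modulus among the singular points: 5/4.
List the singular points by increasing real part (a conjugate pair: the negative imaginary part first).


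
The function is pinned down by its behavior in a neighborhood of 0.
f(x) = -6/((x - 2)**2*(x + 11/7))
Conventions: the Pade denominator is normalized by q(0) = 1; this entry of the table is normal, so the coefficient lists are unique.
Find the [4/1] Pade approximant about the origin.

The Pade approximant has numerator coefficients [-21/22, -13797/175505, -557949/1404040, -32319/1404040, -167811/1123232]; denominator coefficients [1, -49366/175505].

Taylor coefficients needed (expand at 0): a_0 = -21/22, a_1 = -42/121, a_2 = -5271/10648, a_3 = -19005/117128, a_4 = -1005165/5153632, a_5 = -1555029/28344976.
Write the denominator as Q(x) = 1 + q1*x. Requiring Q*f - P = O(x^6) with deg P <= 4 kills the coefficients of x^5..x^5 in Q*f:
  x^5: a_5 + q1*a_4 = 0, i.e. -1555029/28344976 + (-1005165/5153632)*q1 = 0.
Solving this linear system: q1 = -49366/175505.
The numerator is Q*f truncated at degree 4: P0 = a_0 = -21/22; P1 = a_1 + q1*a_0 = -13797/175505; P2 = a_2 + q1*a_1 = -557949/1404040; P3 = a_3 + q1*a_2 = -32319/1404040; P4 = a_4 + q1*a_3 = -167811/1123232.


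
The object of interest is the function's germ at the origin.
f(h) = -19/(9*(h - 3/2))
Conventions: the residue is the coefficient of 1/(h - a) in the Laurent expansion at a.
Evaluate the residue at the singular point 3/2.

The residue is -19/9.

At the order-1 pole 3/2 set g(h) = (h - (3/2))*f(h) = -19/9.
Simple pole: residue = g(a) at a = 3/2, which is -19/9.


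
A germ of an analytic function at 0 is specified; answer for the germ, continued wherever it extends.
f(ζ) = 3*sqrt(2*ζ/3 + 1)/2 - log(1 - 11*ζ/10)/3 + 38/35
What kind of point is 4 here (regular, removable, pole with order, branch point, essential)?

There is no denominator, hence no pole anywhere.
Branch term log(1 - ζ/(10/11)): argument at 4 is -17/5, nonzero, so 4 is not its branch point (a point on a principal cut is still regular for the continued germ).
Branch term sqrt(1 - ζ/(-3/2)): argument at 4 is 11/3, nonzero, so 4 is not its branch point (a point on a principal cut is still regular for the continued germ).
So the germ continues analytically to 4.

The point is a regular point.


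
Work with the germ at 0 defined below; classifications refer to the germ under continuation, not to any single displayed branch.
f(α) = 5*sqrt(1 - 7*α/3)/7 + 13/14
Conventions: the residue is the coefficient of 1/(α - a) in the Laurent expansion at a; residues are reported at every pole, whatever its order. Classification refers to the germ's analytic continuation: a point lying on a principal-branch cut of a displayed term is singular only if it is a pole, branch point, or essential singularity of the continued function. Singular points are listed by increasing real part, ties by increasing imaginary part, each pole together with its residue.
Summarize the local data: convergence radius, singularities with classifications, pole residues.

Radius of convergence at 0: 3/7.
At 3/7: an algebraic (square-root) branch point.

Branch term (5/7)*sqrt(1 - α/(3/7)): its argument vanishes at α = 3/7, a square-root branch point, modulus 3/7.
The radius of convergence is the smallest modulus among the singular points: 3/7.


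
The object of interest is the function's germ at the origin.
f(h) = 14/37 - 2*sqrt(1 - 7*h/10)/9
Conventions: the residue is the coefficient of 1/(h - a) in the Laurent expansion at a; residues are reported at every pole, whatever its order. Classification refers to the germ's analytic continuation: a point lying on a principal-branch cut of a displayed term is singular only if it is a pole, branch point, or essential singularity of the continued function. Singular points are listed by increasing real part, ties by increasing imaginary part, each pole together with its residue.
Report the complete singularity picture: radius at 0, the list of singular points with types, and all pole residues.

Radius of convergence at 0: 10/7.
At 10/7: an algebraic (square-root) branch point.

Branch term (-2/9)*sqrt(1 - h/(10/7)): its argument vanishes at h = 10/7, a square-root branch point, modulus 10/7.
The radius of convergence is the smallest modulus among the singular points: 10/7.


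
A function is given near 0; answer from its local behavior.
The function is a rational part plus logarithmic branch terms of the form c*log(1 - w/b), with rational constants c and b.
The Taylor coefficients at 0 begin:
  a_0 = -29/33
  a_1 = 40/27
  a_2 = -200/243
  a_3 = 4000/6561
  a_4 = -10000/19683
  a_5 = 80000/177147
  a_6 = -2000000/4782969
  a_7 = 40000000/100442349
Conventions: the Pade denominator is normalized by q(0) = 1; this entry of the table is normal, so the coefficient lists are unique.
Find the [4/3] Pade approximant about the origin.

The Pade approximant has numerator coefficients [-29/33, -400/2079, 20000/18711, 238400/505197, 2000/137781]; denominator coefficients [1, 40/21, 200/189, 800/5103].

Taylor coefficients needed (read off): a_0 = -29/33, a_1 = 40/27, a_2 = -200/243, a_3 = 4000/6561, a_4 = -10000/19683, a_5 = 80000/177147, a_6 = -2000000/4782969, a_7 = 40000000/100442349.
Write the denominator as Q(w) = 1 + q1*w + q2*w^2 + q3*w^3. Requiring Q*f - P = O(w^8) with deg P <= 4 kills the coefficients of w^5..w^7 in Q*f:
  w^5: a_5 + q1*a_4 + q2*a_3 + q3*a_2 = 0, i.e. 80000/177147 + (-10000/19683)*q1 + (4000/6561)*q2 + (-200/243)*q3 = 0.
  w^6: a_6 + q1*a_5 + q2*a_4 + q3*a_3 = 0, i.e. -2000000/4782969 + (80000/177147)*q1 + (-10000/19683)*q2 + (4000/6561)*q3 = 0.
  w^7: a_7 + q1*a_6 + q2*a_5 + q3*a_4 = 0, i.e. 40000000/100442349 + (-2000000/4782969)*q1 + (80000/177147)*q2 + (-10000/19683)*q3 = 0.
Solving this linear system: q1 = 40/21, q2 = 200/189, q3 = 800/5103.
The numerator is Q*f truncated at degree 4: P0 = a_0 = -29/33; P1 = a_1 + q1*a_0 = -400/2079; P2 = a_2 + q1*a_1 + q2*a_0 = 20000/18711; P3 = a_3 + q1*a_2 + q2*a_1 + q3*a_0 = 238400/505197; P4 = a_4 + q1*a_3 + q2*a_2 + q3*a_1 = 2000/137781.


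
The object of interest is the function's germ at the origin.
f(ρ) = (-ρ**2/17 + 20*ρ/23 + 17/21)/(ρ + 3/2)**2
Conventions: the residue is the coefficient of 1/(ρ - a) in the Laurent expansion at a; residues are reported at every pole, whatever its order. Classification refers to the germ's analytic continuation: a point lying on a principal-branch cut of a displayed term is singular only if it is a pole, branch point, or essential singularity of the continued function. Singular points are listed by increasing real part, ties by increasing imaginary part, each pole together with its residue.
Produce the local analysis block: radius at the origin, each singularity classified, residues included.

Denominator factor (ρ + 3/2)^2: pole of order 2 at -3/2, modulus 3/2.
The radius of convergence is the smallest modulus among the singular points: 3/2.
At the order-2 pole -3/2 set g(ρ) = (ρ - (-3/2))^2*f(ρ) = -ρ**2/17 + 20*ρ/23 + 17/21.
Order-2 pole: residue = g'(a); g'(-3/2) = 409/391, so the residue is 409/391.

Radius of convergence at 0: 3/2.
At -3/2: a pole of order 2; residue 409/391.


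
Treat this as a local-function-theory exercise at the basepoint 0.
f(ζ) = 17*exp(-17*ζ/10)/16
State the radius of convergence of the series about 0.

The radius of convergence is infinite.

The factor exp(-17*ζ/10) is entire and contributes no finite singular point.
The polynomial part has no poles.
No finite singular points: the Taylor series at 0 converges everywhere.


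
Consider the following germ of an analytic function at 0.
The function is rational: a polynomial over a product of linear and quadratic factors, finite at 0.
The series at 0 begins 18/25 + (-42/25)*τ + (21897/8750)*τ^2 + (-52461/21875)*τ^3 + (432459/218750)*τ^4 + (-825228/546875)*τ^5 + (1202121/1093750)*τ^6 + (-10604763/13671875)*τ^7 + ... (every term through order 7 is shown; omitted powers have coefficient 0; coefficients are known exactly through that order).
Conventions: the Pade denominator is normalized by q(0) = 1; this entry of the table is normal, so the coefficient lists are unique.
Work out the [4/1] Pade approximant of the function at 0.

The Pade approximant has numerator coefficients [18/25, -754422/667375, 57002643/46716250, -57002643/116790625, 171007929/1167906250]; denominator coefficients [1, 20376/26695].

Taylor coefficients needed (read off): a_0 = 18/25, a_1 = -42/25, a_2 = 21897/8750, a_3 = -52461/21875, a_4 = 432459/218750, a_5 = -825228/546875.
Write the denominator as Q(τ) = 1 + q1*τ. Requiring Q*f - P = O(τ^6) with deg P <= 4 kills the coefficients of τ^5..τ^5 in Q*f:
  τ^5: a_5 + q1*a_4 = 0, i.e. -825228/546875 + (432459/218750)*q1 = 0.
Solving this linear system: q1 = 20376/26695.
The numerator is Q*f truncated at degree 4: P0 = a_0 = 18/25; P1 = a_1 + q1*a_0 = -754422/667375; P2 = a_2 + q1*a_1 = 57002643/46716250; P3 = a_3 + q1*a_2 = -57002643/116790625; P4 = a_4 + q1*a_3 = 171007929/1167906250.


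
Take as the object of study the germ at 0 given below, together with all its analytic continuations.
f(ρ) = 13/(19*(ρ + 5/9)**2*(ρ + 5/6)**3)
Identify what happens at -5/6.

The point is a pole of order 3.

The denominator factor ρ + 5/6 vanishes at -5/6 and appears to the power 3; the numerator there equals 13/19, nonzero, and no other factor vanishes.
Hence a pole whose order is the multiplicity, 3.


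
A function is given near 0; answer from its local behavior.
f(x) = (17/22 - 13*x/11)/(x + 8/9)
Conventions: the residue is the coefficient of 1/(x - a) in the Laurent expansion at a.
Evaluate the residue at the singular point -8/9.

At the order-1 pole -8/9 set g(x) = (x - (-8/9))*f(x) = 17/22 - 13*x/11.
Simple pole: residue = g(a) at a = -8/9, which is 361/198.

The residue is 361/198.


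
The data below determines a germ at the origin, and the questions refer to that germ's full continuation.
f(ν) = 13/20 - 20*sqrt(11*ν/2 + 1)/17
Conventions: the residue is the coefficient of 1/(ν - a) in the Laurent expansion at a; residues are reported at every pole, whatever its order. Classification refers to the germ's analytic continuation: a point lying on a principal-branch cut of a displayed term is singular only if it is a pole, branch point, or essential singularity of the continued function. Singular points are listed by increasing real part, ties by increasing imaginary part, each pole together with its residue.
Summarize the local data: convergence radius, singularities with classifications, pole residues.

Branch term (-20/17)*sqrt(1 - ν/(-2/11)): its argument vanishes at ν = -2/11, a square-root branch point, modulus 2/11.
The radius of convergence is the smallest modulus among the singular points: 2/11.

Radius of convergence at 0: 2/11.
At -2/11: an algebraic (square-root) branch point.


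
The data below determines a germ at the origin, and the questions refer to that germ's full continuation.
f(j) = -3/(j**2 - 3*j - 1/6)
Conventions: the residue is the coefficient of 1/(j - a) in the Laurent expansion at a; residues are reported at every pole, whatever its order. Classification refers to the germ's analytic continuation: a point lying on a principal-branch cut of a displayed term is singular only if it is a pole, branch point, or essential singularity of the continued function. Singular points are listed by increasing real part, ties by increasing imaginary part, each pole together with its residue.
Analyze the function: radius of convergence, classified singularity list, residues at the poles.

Radius of convergence at 0: -3/2 + (1/6)*sqrt(87).
At 3/2 - (1/6)*sqrt(87): a pole of order 1; residue (3/29)*sqrt(87).
At 3/2 + (1/6)*sqrt(87): a pole of order 1; residue -(3/29)*sqrt(87).

Denominator factor (j**2 - 3*j - 1/6): discriminant 29/3, real irrational roots 3/2 + (1/6)*sqrt(87) and 3/2 - (1/6)*sqrt(87); poles of order 1, moduli 3/2 + (1/6)*sqrt(87) and -3/2 + (1/6)*sqrt(87).
The radius of convergence is the smallest modulus among the singular points: -3/2 + (1/6)*sqrt(87).
The factor j**2 - 3*j - 1/6 splits as (j - a)(j - a') with a = 3/2 - (1/6)*sqrt(87), a' = 3/2 + (1/6)*sqrt(87). At the order-1 pole a set g(j) = (j - a)*f(j) = [-3] / (j - a').
Simple pole: residue = g(a) at a = 3/2 - (1/6)*sqrt(87), which is (3/29)*sqrt(87).
The factor j**2 - 3*j - 1/6 splits as (j - a)(j - a') with a = 3/2 + (1/6)*sqrt(87), a' = 3/2 - (1/6)*sqrt(87). At the order-1 pole a set g(j) = (j - a)*f(j) = [-3] / (j - a').
Simple pole: residue = g(a) at a = 3/2 + (1/6)*sqrt(87), which is -(3/29)*sqrt(87).
List the singular points by increasing real part (a conjugate pair: the negative imaginary part first).


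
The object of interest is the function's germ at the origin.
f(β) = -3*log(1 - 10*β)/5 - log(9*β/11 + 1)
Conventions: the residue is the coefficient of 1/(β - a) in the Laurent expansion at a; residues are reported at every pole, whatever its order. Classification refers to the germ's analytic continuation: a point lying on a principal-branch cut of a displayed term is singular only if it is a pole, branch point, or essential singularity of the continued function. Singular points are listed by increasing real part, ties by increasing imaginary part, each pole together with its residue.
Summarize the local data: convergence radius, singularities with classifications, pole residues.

Radius of convergence at 0: 1/10.
At -11/9: a logarithmic branch point.
At 1/10: a logarithmic branch point.

Branch term (-1)*log(1 - β/(-11/9)): its argument vanishes at β = -11/9, a logarithmic branch point, modulus 11/9.
Branch term (-3/5)*log(1 - β/(1/10)): its argument vanishes at β = 1/10, a logarithmic branch point, modulus 1/10.
The radius of convergence is the smallest modulus among the singular points: 1/10.
List the singular points by increasing real part (a conjugate pair: the negative imaginary part first).


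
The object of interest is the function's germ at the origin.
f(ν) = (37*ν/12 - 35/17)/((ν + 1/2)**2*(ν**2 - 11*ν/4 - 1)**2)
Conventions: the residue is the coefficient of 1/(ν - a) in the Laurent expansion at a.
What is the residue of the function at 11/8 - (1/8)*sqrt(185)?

The factor ν**2 - 11*ν/4 - 1 splits as (ν - a)(ν - a') with a = 11/8 - (1/8)*sqrt(185), a' = 11/8 + (1/8)*sqrt(185). At the order-2 pole a set g(ν) = (ν - a)^2*f(ν) = [(37*ν/12 - 35/17)/(ν + 1/2)**2] / (ν - a')^2.
Order-2 pole: residue = g'(a); g'(11/8 - (1/8)*sqrt(185)) = 13096/255 + (10992232/2909125)*sqrt(185), so the residue is 13096/255 + (10992232/2909125)*sqrt(185).

The residue is 13096/255 + (10992232/2909125)*sqrt(185).


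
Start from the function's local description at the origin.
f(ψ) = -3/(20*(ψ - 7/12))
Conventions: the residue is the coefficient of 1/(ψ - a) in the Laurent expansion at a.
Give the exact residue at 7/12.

The residue is -3/20.

At the order-1 pole 7/12 set g(ψ) = (ψ - (7/12))*f(ψ) = -3/20.
Simple pole: residue = g(a) at a = 7/12, which is -3/20.


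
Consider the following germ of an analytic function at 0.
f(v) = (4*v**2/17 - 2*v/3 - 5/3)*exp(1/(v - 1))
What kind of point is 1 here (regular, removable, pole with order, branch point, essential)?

The exponent 1/(v - (1)) has a pole at 1, so exp(1/(v - (1))) takes every nonzero value near it: an essential singularity (not a pole of any order).

The point is an essential singularity.


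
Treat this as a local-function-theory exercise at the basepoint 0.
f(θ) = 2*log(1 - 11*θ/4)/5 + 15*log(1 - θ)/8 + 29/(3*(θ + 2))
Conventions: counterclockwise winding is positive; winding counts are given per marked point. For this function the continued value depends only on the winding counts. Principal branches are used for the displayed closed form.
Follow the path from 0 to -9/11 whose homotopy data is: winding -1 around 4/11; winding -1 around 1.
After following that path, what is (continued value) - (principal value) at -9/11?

Continued minus principal equals -(91/20)*pi*i.

The rational part is single-valued and drops out of the difference; each branch term changes only by its own monodromy.
(15/8)*log(1 - θ/(1)): each positive loop around 1 adds 2*pi*i to the log, so winding -1 contributes (15/8)*(-1)*2*pi*i = -(15/4)*pi*i.
(2/5)*log(1 - θ/(4/11)): each positive loop around 4/11 adds 2*pi*i to the log, so winding -1 contributes (2/5)*(-1)*2*pi*i = -(4/5)*pi*i.
Summing the contributions at θ = -9/11 gives -(91/20)*pi*i.


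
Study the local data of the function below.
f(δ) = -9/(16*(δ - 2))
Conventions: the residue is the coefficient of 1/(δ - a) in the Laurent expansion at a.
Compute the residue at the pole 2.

The residue is -9/16.

At the order-1 pole 2 set g(δ) = (δ - (2))*f(δ) = -9/16.
Simple pole: residue = g(a) at a = 2, which is -9/16.


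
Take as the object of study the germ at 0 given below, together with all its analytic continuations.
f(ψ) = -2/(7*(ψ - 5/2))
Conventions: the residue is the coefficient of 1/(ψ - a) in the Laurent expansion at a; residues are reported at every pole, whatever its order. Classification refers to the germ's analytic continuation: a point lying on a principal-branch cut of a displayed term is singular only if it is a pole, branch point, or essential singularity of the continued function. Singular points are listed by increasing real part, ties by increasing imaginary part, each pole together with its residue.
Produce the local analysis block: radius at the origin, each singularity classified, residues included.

Radius of convergence at 0: 5/2.
At 5/2: a pole of order 1; residue -2/7.

Denominator factor (ψ - 5/2): pole of order 1 at 5/2, modulus 5/2.
The radius of convergence is the smallest modulus among the singular points: 5/2.
At the order-1 pole 5/2 set g(ψ) = (ψ - (5/2))*f(ψ) = -2/7.
Simple pole: residue = g(a) at a = 5/2, which is -2/7.


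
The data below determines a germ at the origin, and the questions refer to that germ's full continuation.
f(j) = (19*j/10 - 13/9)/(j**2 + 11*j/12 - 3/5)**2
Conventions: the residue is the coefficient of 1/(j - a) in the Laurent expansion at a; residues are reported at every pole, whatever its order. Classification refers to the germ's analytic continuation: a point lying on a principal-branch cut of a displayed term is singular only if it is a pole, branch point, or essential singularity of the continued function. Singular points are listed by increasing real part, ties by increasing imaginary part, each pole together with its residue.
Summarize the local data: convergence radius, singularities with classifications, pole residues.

Radius of convergence at 0: -11/24 + (1/120)*sqrt(11665).
At -11/24 - (1/120)*sqrt(11665): a pole of order 2; residue -(40008/5442889)*sqrt(11665).
At -11/24 + (1/120)*sqrt(11665): a pole of order 2; residue (40008/5442889)*sqrt(11665).

Denominator factor (j**2 + 11*j/12 - 3/5)^2: discriminant 2333/720, real irrational roots -11/24 + (1/120)*sqrt(11665) and -11/24 - (1/120)*sqrt(11665); poles of order 2, moduli -11/24 + (1/120)*sqrt(11665) and 11/24 + (1/120)*sqrt(11665).
The radius of convergence is the smallest modulus among the singular points: -11/24 + (1/120)*sqrt(11665).
The factor j**2 + 11*j/12 - 3/5 splits as (j - a)(j - a') with a = -11/24 - (1/120)*sqrt(11665), a' = -11/24 + (1/120)*sqrt(11665). At the order-2 pole a set g(j) = (j - a)^2*f(j) = [19*j/10 - 13/9] / (j - a')^2.
Order-2 pole: residue = g'(a); g'(-11/24 - (1/120)*sqrt(11665)) = -(40008/5442889)*sqrt(11665), so the residue is -(40008/5442889)*sqrt(11665).
The factor j**2 + 11*j/12 - 3/5 splits as (j - a)(j - a') with a = -11/24 + (1/120)*sqrt(11665), a' = -11/24 - (1/120)*sqrt(11665). At the order-2 pole a set g(j) = (j - a)^2*f(j) = [19*j/10 - 13/9] / (j - a')^2.
Order-2 pole: residue = g'(a); g'(-11/24 + (1/120)*sqrt(11665)) = (40008/5442889)*sqrt(11665), so the residue is (40008/5442889)*sqrt(11665).
List the singular points by increasing real part (a conjugate pair: the negative imaginary part first).


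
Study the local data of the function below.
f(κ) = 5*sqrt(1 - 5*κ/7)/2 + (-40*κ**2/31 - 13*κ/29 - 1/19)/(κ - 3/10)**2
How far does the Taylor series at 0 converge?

Denominator factor (κ - 3/10)^2: pole of order 2 at 3/10, modulus 3/10.
Branch term (5/2)*sqrt(1 - κ/(7/5)): its argument vanishes at κ = 7/5, a square-root branch point, modulus 7/5.
The radius of convergence is the smallest modulus among the singular points: 3/10.

The radius of convergence is 3/10.


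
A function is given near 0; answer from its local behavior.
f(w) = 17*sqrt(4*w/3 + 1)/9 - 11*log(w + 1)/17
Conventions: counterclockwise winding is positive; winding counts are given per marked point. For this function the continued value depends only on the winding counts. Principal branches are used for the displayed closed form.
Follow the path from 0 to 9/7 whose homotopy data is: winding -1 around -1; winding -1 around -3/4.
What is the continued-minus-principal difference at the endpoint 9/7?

Continued minus principal equals (-(34/63)*sqrt(133)) + ((22/17)*pi)*i.

The rational part is single-valued and drops out of the difference; each branch term changes only by its own monodromy.
(-11/17)*log(1 - w/(-1)): each positive loop around -1 adds 2*pi*i to the log, so winding -1 contributes (-11/17)*(-1)*2*pi*i = (22/17)*pi*i.
(17/9)*sqrt(1 - w/(-3/4)): winding -1 is odd, the square root flips sign, contributing -2*(17/9)*sqrt(1 - (9/7)/(-3/4)) = -2*(17/9)*sqrt(19/7) = -(34/63)*sqrt(133).
Summing the contributions at w = 9/7 gives (-(34/63)*sqrt(133)) + ((22/17)*pi)*i.


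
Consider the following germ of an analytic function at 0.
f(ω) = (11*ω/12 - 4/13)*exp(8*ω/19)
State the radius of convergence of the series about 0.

The factor exp(8*ω/19) is entire and contributes no finite singular point.
The polynomial part has no poles.
No finite singular points: the Taylor series at 0 converges everywhere.

The radius of convergence is infinite.


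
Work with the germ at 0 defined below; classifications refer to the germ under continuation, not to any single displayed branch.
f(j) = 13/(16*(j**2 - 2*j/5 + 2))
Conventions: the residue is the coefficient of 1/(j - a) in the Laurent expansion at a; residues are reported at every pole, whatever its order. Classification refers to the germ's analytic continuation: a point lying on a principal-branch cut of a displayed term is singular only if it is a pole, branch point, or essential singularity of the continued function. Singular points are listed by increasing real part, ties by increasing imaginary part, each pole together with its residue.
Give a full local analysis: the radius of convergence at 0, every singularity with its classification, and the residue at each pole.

Denominator factor (j**2 - 2*j/5 + 2): discriminant -196/25, complex-conjugate roots (1/5) + (7/5)*i and (1/5) - (7/5)*i; poles of order 1, moduli sqrt(2) and sqrt(2).
The radius of convergence is the smallest modulus among the singular points: sqrt(2).
The factor j**2 - 2*j/5 + 2 splits as (j - a)(j - a') with a = (1/5) - (7/5)*i, a' = (1/5) + (7/5)*i. At the order-1 pole a set g(j) = (j - a)*f(j) = [13/16] / (j - a').
Simple pole: residue = g(a) at a = (1/5) - (7/5)*i, which is (65/224)*i.
The factor j**2 - 2*j/5 + 2 splits as (j - a)(j - a') with a = (1/5) + (7/5)*i, a' = (1/5) - (7/5)*i. At the order-1 pole a set g(j) = (j - a)*f(j) = [13/16] / (j - a').
Simple pole: residue = g(a) at a = (1/5) + (7/5)*i, which is -(65/224)*i.
List the singular points by increasing real part (a conjugate pair: the negative imaginary part first).

Radius of convergence at 0: sqrt(2).
At (1/5) - (7/5)*i: a pole of order 1; residue (65/224)*i.
At (1/5) + (7/5)*i: a pole of order 1; residue -(65/224)*i.


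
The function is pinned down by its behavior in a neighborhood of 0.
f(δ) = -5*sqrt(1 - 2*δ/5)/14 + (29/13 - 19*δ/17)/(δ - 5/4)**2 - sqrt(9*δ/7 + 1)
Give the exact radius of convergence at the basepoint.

Denominator factor (δ - 5/4)^2: pole of order 2 at 5/4, modulus 5/4.
Branch term (-1)*sqrt(1 - δ/(-7/9)): its argument vanishes at δ = -7/9, a square-root branch point, modulus 7/9.
Branch term (-5/14)*sqrt(1 - δ/(5/2)): its argument vanishes at δ = 5/2, a square-root branch point, modulus 5/2.
The radius of convergence is the smallest modulus among the singular points: 7/9.

The radius of convergence is 7/9.


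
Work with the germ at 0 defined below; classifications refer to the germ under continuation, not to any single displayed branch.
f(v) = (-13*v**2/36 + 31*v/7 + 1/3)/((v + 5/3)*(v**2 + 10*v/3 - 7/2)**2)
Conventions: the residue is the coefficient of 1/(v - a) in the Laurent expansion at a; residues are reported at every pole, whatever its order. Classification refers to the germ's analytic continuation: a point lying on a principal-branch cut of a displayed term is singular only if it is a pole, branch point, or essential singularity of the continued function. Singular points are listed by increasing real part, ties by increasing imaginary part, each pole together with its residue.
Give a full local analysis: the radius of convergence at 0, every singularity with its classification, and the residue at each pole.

Radius of convergence at 0: -5/3 + (1/6)*sqrt(226).
At -5/3 - (1/6)*sqrt(226): a pole of order 2; residue 18259/178766 + (2129/357532)*sqrt(226).
At -5/3: a pole of order 1; residue -18259/89383.
At -5/3 + (1/6)*sqrt(226): a pole of order 2; residue 18259/178766 - (2129/357532)*sqrt(226).

Denominator factor (v**2 + 10*v/3 - 7/2)^2: discriminant 226/9, real irrational roots -5/3 + (1/6)*sqrt(226) and -5/3 - (1/6)*sqrt(226); poles of order 2, moduli -5/3 + (1/6)*sqrt(226) and 5/3 + (1/6)*sqrt(226).
Denominator factor (v + 5/3): pole of order 1 at -5/3, modulus 5/3.
The radius of convergence is the smallest modulus among the singular points: -5/3 + (1/6)*sqrt(226).
The factor v**2 + 10*v/3 - 7/2 splits as (v - a)(v - a') with a = -5/3 - (1/6)*sqrt(226), a' = -5/3 + (1/6)*sqrt(226). At the order-2 pole a set g(v) = (v - a)^2*f(v) = [(-13*v**2/36 + 31*v/7 + 1/3)/(v + 5/3)] / (v - a')^2.
Order-2 pole: residue = g'(a); g'(-5/3 - (1/6)*sqrt(226)) = 18259/178766 + (2129/357532)*sqrt(226), so the residue is 18259/178766 + (2129/357532)*sqrt(226).
At the order-1 pole -5/3 set g(v) = (v - (-5/3))*f(v) = (-13*v**2/36 + 31*v/7 + 1/3)/(v**2 + 10*v/3 - 7/2)**2.
Simple pole: residue = g(a) at a = -5/3, which is -18259/89383.
The factor v**2 + 10*v/3 - 7/2 splits as (v - a)(v - a') with a = -5/3 + (1/6)*sqrt(226), a' = -5/3 - (1/6)*sqrt(226). At the order-2 pole a set g(v) = (v - a)^2*f(v) = [(-13*v**2/36 + 31*v/7 + 1/3)/(v + 5/3)] / (v - a')^2.
Order-2 pole: residue = g'(a); g'(-5/3 + (1/6)*sqrt(226)) = 18259/178766 - (2129/357532)*sqrt(226), so the residue is 18259/178766 - (2129/357532)*sqrt(226).
List the singular points by increasing real part (a conjugate pair: the negative imaginary part first).


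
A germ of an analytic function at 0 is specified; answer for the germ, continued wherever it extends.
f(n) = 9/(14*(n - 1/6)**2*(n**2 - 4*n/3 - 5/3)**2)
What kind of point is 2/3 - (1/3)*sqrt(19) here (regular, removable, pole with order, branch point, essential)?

The denominator factor n**2 - 4*n/3 - 5/3 vanishes at 2/3 - (1/3)*sqrt(19) and appears to the power 2; the numerator there equals 9/14, nonzero, and no other factor vanishes.
Hence a pole whose order is the multiplicity, 2.

The point is a pole of order 2.


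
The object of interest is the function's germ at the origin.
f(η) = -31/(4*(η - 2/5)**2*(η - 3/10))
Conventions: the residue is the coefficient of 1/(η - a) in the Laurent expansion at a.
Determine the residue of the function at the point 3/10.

The residue is -775.

At the order-1 pole 3/10 set g(η) = (η - (3/10))*f(η) = -31/(4*(η - 2/5)**2).
Simple pole: residue = g(a) at a = 3/10, which is -775.


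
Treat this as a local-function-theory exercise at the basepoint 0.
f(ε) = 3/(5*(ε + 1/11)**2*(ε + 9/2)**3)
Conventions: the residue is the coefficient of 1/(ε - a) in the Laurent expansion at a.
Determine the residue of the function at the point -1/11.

The residue is -2108304/442646405.

At the order-2 pole -1/11 set g(ε) = (ε - (-1/11))^2*f(ε) = 3/(5*(ε + 9/2)**3).
Order-2 pole: residue = g'(a); g'(-1/11) = -2108304/442646405, so the residue is -2108304/442646405.


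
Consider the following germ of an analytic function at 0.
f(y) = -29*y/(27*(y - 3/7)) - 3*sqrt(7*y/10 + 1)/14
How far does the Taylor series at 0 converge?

The radius of convergence is 3/7.

Denominator factor (y - 3/7): pole of order 1 at 3/7, modulus 3/7.
Branch term (-3/14)*sqrt(1 - y/(-10/7)): its argument vanishes at y = -10/7, a square-root branch point, modulus 10/7.
The radius of convergence is the smallest modulus among the singular points: 3/7.


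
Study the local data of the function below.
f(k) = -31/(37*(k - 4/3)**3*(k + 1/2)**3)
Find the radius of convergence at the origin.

Denominator factor (k - 4/3)^3: pole of order 3 at 4/3, modulus 4/3.
Denominator factor (k + 1/2)^3: pole of order 3 at -1/2, modulus 1/2.
The radius of convergence is the smallest modulus among the singular points: 1/2.

The radius of convergence is 1/2.


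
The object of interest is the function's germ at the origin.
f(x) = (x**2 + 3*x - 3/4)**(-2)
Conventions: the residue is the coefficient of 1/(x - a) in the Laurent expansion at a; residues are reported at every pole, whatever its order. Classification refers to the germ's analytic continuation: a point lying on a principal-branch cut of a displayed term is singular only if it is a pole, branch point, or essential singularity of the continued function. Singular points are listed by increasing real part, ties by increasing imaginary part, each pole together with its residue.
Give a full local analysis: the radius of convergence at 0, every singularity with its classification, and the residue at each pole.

Radius of convergence at 0: -3/2 + sqrt(3).
At -3/2 - sqrt(3): a pole of order 2; residue (1/36)*sqrt(3).
At -3/2 + sqrt(3): a pole of order 2; residue -(1/36)*sqrt(3).

Denominator factor (x**2 + 3*x - 3/4)^2: discriminant 12, real irrational roots -3/2 + sqrt(3) and -3/2 - sqrt(3); poles of order 2, moduli -3/2 + sqrt(3) and 3/2 + sqrt(3).
The radius of convergence is the smallest modulus among the singular points: -3/2 + sqrt(3).
The factor x**2 + 3*x - 3/4 splits as (x - a)(x - a') with a = -3/2 - sqrt(3), a' = -3/2 + sqrt(3). At the order-2 pole a set g(x) = (x - a)^2*f(x) = [1] / (x - a')^2.
Order-2 pole: residue = g'(a); g'(-3/2 - sqrt(3)) = (1/36)*sqrt(3), so the residue is (1/36)*sqrt(3).
The factor x**2 + 3*x - 3/4 splits as (x - a)(x - a') with a = -3/2 + sqrt(3), a' = -3/2 - sqrt(3). At the order-2 pole a set g(x) = (x - a)^2*f(x) = [1] / (x - a')^2.
Order-2 pole: residue = g'(a); g'(-3/2 + sqrt(3)) = -(1/36)*sqrt(3), so the residue is -(1/36)*sqrt(3).
List the singular points by increasing real part (a conjugate pair: the negative imaginary part first).
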